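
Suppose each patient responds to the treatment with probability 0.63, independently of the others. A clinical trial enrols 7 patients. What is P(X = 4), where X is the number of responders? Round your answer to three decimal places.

0.279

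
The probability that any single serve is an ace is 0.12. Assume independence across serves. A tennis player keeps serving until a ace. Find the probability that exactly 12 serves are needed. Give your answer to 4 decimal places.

Geometric (trials to first success), p = 0.12.
P(Y = 12) = (1−p)^11 · p = 0.24508 · 0.12 = 0.029410

0.0294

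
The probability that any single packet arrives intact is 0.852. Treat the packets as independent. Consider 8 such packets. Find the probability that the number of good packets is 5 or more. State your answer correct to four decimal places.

0.9796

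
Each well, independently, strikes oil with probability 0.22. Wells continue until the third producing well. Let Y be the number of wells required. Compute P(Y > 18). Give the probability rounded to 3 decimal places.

0.208

Needing more than 18 wells ⇔ fewer than 3 successes in the first 18. With X ~ Binomial(18, 0.22), P(Y > 18) = P(X ≤ 2).
  k=0: C(18,0)·0.22^0·0.78^18 = 0.01142
  k=1: C(18,1)·0.22^1·0.78^17 = 0.05798
  k=2: C(18,2)·0.22^2·0.78^16 = 0.13901
P(X ≤ 2) = 0.20842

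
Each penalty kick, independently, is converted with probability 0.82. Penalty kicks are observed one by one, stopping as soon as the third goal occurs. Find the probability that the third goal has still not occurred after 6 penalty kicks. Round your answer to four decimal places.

Needing more than 6 penalty kicks ⇔ fewer than 3 successes in the first 6. With X ~ Binomial(6, 0.82), P(Y > 6) = P(X ≤ 2).
  k=0: C(6,0)·0.82^0·0.18^6 = 0.000034
  k=1: C(6,1)·0.82^1·0.18^5 = 0.000930
  k=2: C(6,2)·0.82^2·0.18^4 = 0.010588
P(X ≤ 2) = 0.011552

0.0116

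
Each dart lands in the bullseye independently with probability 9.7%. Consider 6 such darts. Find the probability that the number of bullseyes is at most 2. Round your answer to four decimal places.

X ~ Binomial(6, 0.097); P(X ≤ 2) = Σ C(6,k) p^k (1−p)^(6−k) over k:
  k=0: C(6,0)·0.097^0·0.903^6 = 0.542159
  k=1: C(6,1)·0.097^1·0.903^5 = 0.349431
  k=2: C(6,2)·0.097^2·0.903^4 = 0.093840
Total = 0.985430

0.9854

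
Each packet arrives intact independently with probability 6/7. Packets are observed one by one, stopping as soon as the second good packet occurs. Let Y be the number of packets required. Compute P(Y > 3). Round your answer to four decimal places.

0.0554

Needing more than 3 packets ⇔ fewer than 2 successes in the first 3. With X ~ Binomial(3, 0.857143), P(Y > 3) = P(X ≤ 1).
  k=0: C(3,0)·0.857143^0·0.142857^3 = 0.002915
  k=1: C(3,1)·0.857143^1·0.142857^2 = 0.052478
P(X ≤ 1) = 0.055394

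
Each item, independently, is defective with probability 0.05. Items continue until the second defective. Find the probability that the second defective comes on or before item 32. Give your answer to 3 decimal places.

Finishing within 32 items ⇔ at least 2 successes in the first 32. With X ~ Binomial(32, 0.05), P(Y ≤ 32) = 1 − P(X ≤ 1).
  k=0: C(32,0)·0.05^0·0.95^32 = 0.19371
  k=1: C(32,1)·0.05^1·0.95^31 = 0.32625
1 − 0.51996 = 0.48004

0.480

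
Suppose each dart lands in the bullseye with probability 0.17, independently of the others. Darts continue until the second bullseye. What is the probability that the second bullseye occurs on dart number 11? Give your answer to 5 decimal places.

0.05403

Y = trial on which the second success occurs; negative binomial, r=2, p=0.17.
P(Y=11) = C(10,1) · p^2 · (1−p)^9
= 10 · 0.0289 · 0.18694 = 0.0540257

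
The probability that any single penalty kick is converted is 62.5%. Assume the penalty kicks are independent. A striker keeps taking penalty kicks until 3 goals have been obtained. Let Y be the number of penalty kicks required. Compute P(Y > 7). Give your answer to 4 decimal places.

Needing more than 7 penalty kicks ⇔ fewer than 3 successes in the first 7. With X ~ Binomial(7, 0.625), P(Y > 7) = P(X ≤ 2).
  k=0: C(7,0)·0.625^0·0.375^7 = 0.001043
  k=1: C(7,1)·0.625^1·0.375^6 = 0.012167
  k=2: C(7,2)·0.625^2·0.375^5 = 0.060833
P(X ≤ 2) = 0.074042

0.0740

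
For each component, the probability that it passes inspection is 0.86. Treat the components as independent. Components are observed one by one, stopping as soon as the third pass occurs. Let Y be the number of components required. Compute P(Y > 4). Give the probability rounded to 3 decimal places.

Needing more than 4 components ⇔ fewer than 3 successes in the first 4. With X ~ Binomial(4, 0.86), P(Y > 4) = P(X ≤ 2).
  k=0: C(4,0)·0.86^0·0.14^4 = 0.00038
  k=1: C(4,1)·0.86^1·0.14^3 = 0.00944
  k=2: C(4,2)·0.86^2·0.14^2 = 0.08698
P(X ≤ 2) = 0.09680

0.097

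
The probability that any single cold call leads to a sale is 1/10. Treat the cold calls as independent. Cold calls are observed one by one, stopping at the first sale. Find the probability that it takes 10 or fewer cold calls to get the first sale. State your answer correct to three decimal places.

0.651

Y = number of cold calls to the first success; geometric, p = 0.10.
P(Y ≤ 10) = 1 − (1−p)^10 = 1 − 0.34868 = 0.65132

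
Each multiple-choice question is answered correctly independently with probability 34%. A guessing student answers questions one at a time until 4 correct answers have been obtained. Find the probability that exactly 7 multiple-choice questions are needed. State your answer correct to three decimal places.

0.077

Y = trial on which the fourth success occurs; negative binomial, r=4, p=0.34.
P(Y=7) = C(6,3) · p^4 · (1−p)^3
= 20 · 0.013363 · 0.2875 = 0.07684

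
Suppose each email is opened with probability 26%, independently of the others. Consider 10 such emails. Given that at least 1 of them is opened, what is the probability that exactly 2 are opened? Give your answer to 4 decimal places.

X ~ Binomial(10, 0.26). Want P(X=2 | X≥1) = P(X=2) / P(X≥1).
P(X=2) = C(10,2)·0.26^2·0.74^8 = 0.273535
P(X≥1) = 1 − 0.049240 = 0.950760
Ratio = 0.273535 / 0.950760 = 0.287701

0.2877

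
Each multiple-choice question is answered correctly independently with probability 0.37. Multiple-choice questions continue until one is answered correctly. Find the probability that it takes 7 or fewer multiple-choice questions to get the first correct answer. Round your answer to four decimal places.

Y = number of multiple-choice questions to the first success; geometric, p = 0.37.
P(Y ≤ 7) = 1 − (1−p)^7 = 1 − 0.039390 = 0.960610

0.9606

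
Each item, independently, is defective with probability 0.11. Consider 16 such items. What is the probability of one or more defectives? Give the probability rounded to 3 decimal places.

P(at least one) = 1 − P(none) = 1 − (1 − 0.11)^16
= 1 − 0.15497 = 0.84503

0.845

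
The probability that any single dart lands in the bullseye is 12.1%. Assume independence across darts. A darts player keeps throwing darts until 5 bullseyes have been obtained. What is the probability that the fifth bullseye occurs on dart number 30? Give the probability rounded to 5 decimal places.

0.02451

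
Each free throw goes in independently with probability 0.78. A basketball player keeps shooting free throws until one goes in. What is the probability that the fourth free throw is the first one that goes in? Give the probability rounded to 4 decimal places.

0.0083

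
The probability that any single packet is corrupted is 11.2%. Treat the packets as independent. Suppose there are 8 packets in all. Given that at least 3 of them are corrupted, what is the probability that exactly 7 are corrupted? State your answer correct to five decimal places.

0.00003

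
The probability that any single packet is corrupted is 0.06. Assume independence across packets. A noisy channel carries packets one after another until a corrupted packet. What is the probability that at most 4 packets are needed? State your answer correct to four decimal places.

0.2193

Y = number of packets to the first success; geometric, p = 0.06.
P(Y ≤ 4) = 1 − (1−p)^4 = 1 − 0.780749 = 0.219251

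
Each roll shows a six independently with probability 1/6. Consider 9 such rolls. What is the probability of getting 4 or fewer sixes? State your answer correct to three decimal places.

X ~ Binomial(9, 0.166667); P(X ≤ 4) = Σ C(9,k) p^k (1−p)^(9−k) over k:
  k=0: C(9,0)·0.166667^0·0.833333^9 = 0.19381
  k=1: C(9,1)·0.166667^1·0.833333^8 = 0.34885
  k=2: C(9,2)·0.166667^2·0.833333^7 = 0.27908
  k=3: C(9,3)·0.166667^3·0.833333^6 = 0.13024
  k=4: C(9,4)·0.166667^4·0.833333^5 = 0.03907
Total = 0.99105

0.991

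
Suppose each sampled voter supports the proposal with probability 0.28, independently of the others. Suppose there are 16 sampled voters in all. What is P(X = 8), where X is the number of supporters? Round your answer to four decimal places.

0.0351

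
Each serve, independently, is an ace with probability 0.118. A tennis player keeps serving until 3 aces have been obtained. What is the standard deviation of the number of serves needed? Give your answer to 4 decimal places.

13.7852

Y = total serves until the third success; negative binomial with r=3, p=0.118.
SD(Y) = √[r(1−p)/p²] = √(190.031600) = 13.785195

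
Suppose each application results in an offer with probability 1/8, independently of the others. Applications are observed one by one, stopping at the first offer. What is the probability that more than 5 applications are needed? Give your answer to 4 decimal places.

0.5129

Y = number of applications to the first success; geometric, p = 0.125.
P(Y > 5) = P(first 5 all fail) = (1−p)^5 = 0.512909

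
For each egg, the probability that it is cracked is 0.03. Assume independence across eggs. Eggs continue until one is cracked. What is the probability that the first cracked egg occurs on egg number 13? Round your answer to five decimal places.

Geometric (trials to first success), p = 0.03.
P(Y = 13) = (1−p)^12 · p = 0.69384 · 0.03 = 0.0208153

0.02082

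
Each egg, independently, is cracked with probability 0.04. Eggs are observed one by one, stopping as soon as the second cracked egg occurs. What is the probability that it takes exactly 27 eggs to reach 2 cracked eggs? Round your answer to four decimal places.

0.0150

Y = trial on which the second success occurs; negative binomial, r=2, p=0.04.
P(Y=27) = C(26,1) · p^2 · (1−p)^25
= 26 · 0.0016 · 0.3604 = 0.014993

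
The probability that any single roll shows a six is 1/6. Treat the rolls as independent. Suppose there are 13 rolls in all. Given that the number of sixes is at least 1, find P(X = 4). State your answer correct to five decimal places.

0.11795

X ~ Binomial(13, 0.166667). Want P(X=4 | X≥1) = P(X=4) / P(X≥1).
P(X=4) = C(13,4)·0.166667^4·0.833333^9 = 0.1069227
P(X≥1) = 1 − 0.0934639 = 0.9065361
Ratio = 0.1069227 / 0.9065361 = 0.1179464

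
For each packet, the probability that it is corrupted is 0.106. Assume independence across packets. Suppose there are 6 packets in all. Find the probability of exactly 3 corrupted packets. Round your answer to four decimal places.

0.0170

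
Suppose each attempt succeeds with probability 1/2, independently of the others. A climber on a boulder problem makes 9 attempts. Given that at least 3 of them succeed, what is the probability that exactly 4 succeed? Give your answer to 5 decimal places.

X ~ Binomial(9, 0.50). Want P(X=4 | X≥3) = P(X=4) / P(X≥3).
P(X=4) = C(9,4)·0.50^4·0.50^5 = 0.2460938
P(X≥3) = 1 − 0.0019531 − 0.0175781 − 0.0703125 = 0.9101562
Ratio = 0.2460938 / 0.9101562 = 0.2703863

0.27039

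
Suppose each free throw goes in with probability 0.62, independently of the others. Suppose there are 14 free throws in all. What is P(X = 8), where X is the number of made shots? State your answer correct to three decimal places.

X ~ Binomial(n=14, p=0.62).
P(X=8) = C(14,8) · p^8 · (1−p)^6
= 3003 · 0.021834 · 0.0030109 = 0.19742

0.197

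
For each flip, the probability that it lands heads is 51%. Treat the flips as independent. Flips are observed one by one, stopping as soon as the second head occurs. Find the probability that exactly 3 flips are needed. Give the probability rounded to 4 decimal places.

0.2549

Y = trial on which the second success occurs; negative binomial, r=2, p=0.51.
P(Y=3) = C(2,1) · p^2 · (1−p)^1
= 2 · 0.2601 · 0.49 = 0.254898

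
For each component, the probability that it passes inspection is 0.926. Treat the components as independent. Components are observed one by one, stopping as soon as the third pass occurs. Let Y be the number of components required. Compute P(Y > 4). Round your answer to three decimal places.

0.030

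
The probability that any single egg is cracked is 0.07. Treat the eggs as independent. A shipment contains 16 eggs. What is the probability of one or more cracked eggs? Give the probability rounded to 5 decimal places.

0.68687

P(at least one) = 1 − P(none) = 1 − (1 − 0.07)^16
= 1 − 0.3131318 = 0.6868682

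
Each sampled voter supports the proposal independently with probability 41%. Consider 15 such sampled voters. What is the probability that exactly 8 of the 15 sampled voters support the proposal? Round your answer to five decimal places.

X ~ Binomial(n=15, p=0.41).
P(X=8) = C(15,8) · p^8 · (1−p)^7
= 6435 · 0.00079849 · 0.024887 = 0.1278744

0.12787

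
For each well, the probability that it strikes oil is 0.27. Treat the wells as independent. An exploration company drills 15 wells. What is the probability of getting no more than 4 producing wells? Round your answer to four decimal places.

X ~ Binomial(15, 0.27); P(X ≤ 4) = Σ C(15,k) p^k (1−p)^(15−k) over k:
  k=0: C(15,0)·0.27^0·0.73^15 = 0.008909
  k=1: C(15,1)·0.27^1·0.73^14 = 0.049428
  k=2: C(15,2)·0.27^2·0.73^13 = 0.127972
  k=3: C(15,3)·0.27^3·0.73^12 = 0.205105
  k=4: C(15,4)·0.27^4·0.73^11 = 0.227583
Total = 0.618997

0.6190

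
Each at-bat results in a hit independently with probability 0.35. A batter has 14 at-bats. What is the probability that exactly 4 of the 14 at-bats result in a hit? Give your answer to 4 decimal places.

0.2022

X ~ Binomial(n=14, p=0.35).
P(X=4) = C(14,4) · p^4 · (1−p)^10
= 1001 · 0.015006 · 0.013463 = 0.202227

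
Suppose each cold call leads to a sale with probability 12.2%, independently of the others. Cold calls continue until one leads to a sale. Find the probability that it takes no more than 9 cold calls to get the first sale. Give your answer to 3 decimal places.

0.690

Y = number of cold calls to the first success; geometric, p = 0.122.
P(Y ≤ 9) = 1 − (1−p)^9 = 1 − 0.31006 = 0.68994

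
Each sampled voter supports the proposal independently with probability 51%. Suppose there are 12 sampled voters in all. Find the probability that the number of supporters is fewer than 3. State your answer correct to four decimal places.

X ~ Binomial(12, 0.51); P(X ≤ 2) = Σ C(12,k) p^k (1−p)^(12−k) over k:
  k=0: C(12,0)·0.51^0·0.49^12 = 0.000192
  k=1: C(12,1)·0.51^1·0.49^11 = 0.002393
  k=2: C(12,2)·0.51^2·0.49^10 = 0.013698
Total = 0.016282

0.0163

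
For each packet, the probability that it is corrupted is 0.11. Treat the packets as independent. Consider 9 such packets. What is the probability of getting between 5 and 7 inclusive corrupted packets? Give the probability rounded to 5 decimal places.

0.00138

X ~ Binomial(9, 0.11); P(5 ≤ X ≤ 7) = Σ C(9,k) p^k (1−p)^(9−k) over k:
  k=5: C(9,5)·0.11^5·0.89^4 = 0.0012732
  k=6: C(9,6)·0.11^6·0.89^3 = 0.0001049
  k=7: C(9,7)·0.11^7·0.89^2 = 0.0000056
Total = 0.0013837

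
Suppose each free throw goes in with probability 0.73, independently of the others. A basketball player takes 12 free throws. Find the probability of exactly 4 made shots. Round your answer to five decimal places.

X ~ Binomial(n=12, p=0.73).
P(X=4) = C(12,4) · p^4 · (1−p)^8
= 495 · 0.28398 · 2.8243e-05 = 0.0039701

0.00397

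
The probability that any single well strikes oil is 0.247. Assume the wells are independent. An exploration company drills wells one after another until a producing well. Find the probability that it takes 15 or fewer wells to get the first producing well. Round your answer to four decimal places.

Y = number of wells to the first success; geometric, p = 0.247.
P(Y ≤ 15) = 1 − (1−p)^15 = 1 − 0.014188 = 0.985812

0.9858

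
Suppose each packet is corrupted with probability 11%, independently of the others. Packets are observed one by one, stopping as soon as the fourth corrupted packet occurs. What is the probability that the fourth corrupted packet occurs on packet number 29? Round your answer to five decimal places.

Y = trial on which the fourth success occurs; negative binomial, r=4, p=0.11.
P(Y=29) = C(28,3) · p^4 · (1−p)^25
= 3276 · 0.00014641 · 0.054294 = 0.0260414

0.02604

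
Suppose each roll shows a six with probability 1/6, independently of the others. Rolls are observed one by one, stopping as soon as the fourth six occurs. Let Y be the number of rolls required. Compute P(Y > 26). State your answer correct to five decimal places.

Needing more than 26 rolls ⇔ fewer than 4 successes in the first 26. With X ~ Binomial(26, 0.166667), P(Y > 26) = P(X ≤ 3).
  k=0: C(26,0)·0.166667^0·0.833333^26 = 0.0087355
  k=1: C(26,1)·0.166667^1·0.833333^25 = 0.0454246
  k=2: C(26,2)·0.166667^2·0.833333^24 = 0.1135615
  k=3: C(26,3)·0.166667^3·0.833333^23 = 0.1816983
P(X ≤ 3) = 0.3494199

0.34942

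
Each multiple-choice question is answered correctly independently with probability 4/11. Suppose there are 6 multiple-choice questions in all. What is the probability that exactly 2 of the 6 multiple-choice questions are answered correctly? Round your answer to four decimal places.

0.3253

X ~ Binomial(n=6, p=0.363636).
P(X=2) = C(6,2) · p^2 · (1−p)^4
= 15 · 0.13223 · 0.16399 = 0.325272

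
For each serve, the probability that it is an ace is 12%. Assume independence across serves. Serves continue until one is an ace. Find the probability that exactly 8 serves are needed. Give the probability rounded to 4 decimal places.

Geometric (trials to first success), p = 0.12.
P(Y = 8) = (1−p)^7 · p = 0.40868 · 0.12 = 0.049041

0.0490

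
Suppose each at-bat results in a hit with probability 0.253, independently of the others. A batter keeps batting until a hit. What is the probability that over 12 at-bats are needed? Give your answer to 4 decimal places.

0.0302

Y = number of at-bats to the first success; geometric, p = 0.253.
P(Y > 12) = P(first 12 all fail) = (1−p)^12 = 0.030189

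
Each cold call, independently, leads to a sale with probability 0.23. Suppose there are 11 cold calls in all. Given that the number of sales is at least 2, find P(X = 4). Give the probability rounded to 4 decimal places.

X ~ Binomial(11, 0.23). Want P(X=4 | X≥2) = P(X=4) / P(X≥2).
P(X=4) = C(11,4)·0.23^4·0.77^7 = 0.148204
P(X≥2) = 1 − 0.056415 − 0.185365 = 0.758220
Ratio = 0.148204 / 0.758220 = 0.195463

0.1955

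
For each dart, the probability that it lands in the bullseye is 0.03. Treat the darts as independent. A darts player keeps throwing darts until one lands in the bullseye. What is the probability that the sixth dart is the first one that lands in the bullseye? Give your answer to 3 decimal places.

0.026

Geometric (trials to first success), p = 0.03.
P(Y = 6) = (1−p)^5 · p = 0.85873 · 0.03 = 0.02576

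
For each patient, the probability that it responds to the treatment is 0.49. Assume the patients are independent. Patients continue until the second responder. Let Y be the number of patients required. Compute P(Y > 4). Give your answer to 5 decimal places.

0.32765

Needing more than 4 patients ⇔ fewer than 2 successes in the first 4. With X ~ Binomial(4, 0.49), P(Y > 4) = P(X ≤ 1).
  k=0: C(4,0)·0.49^0·0.51^4 = 0.0676520
  k=1: C(4,1)·0.49^1·0.51^3 = 0.2599960
P(X ≤ 1) = 0.3276480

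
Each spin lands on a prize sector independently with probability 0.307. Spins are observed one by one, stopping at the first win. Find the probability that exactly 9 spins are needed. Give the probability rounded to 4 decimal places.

0.0163

Geometric (trials to first success), p = 0.307.
P(Y = 9) = (1−p)^8 · p = 0.053194 · 0.307 = 0.016331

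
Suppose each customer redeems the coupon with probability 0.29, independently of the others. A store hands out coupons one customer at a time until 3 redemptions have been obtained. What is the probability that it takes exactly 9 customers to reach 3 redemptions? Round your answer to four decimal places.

Y = trial on which the third success occurs; negative binomial, r=3, p=0.29.
P(Y=9) = C(8,2) · p^3 · (1−p)^6
= 28 · 0.024389 · 0.1281 = 0.087479

0.0875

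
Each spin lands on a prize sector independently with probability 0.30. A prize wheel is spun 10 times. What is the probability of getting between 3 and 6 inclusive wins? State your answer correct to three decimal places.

X ~ Binomial(10, 0.30); P(3 ≤ X ≤ 6) = Σ C(10,k) p^k (1−p)^(10−k) over k:
  k=3: C(10,3)·0.30^3·0.70^7 = 0.26683
  k=4: C(10,4)·0.30^4·0.70^6 = 0.20012
  k=5: C(10,5)·0.30^5·0.70^5 = 0.10292
  k=6: C(10,6)·0.30^6·0.70^4 = 0.03676
Total = 0.60663

0.607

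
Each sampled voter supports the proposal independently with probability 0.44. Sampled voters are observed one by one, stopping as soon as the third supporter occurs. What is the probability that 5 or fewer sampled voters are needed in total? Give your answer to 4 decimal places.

0.3886

Finishing within 5 sampled voters ⇔ at least 3 successes in the first 5. With X ~ Binomial(5, 0.44), P(Y ≤ 5) = 1 − P(X ≤ 2).
  k=0: C(5,0)·0.44^0·0.56^5 = 0.055073
  k=1: C(5,1)·0.44^1·0.56^4 = 0.216359
  k=2: C(5,2)·0.44^2·0.56^3 = 0.339993
1 − 0.611425 = 0.388575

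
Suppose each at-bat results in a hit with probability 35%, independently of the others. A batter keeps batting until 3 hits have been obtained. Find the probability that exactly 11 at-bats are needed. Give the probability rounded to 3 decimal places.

0.061

Y = trial on which the third success occurs; negative binomial, r=3, p=0.35.
P(Y=11) = C(10,2) · p^3 · (1−p)^8
= 45 · 0.042875 · 0.031864 = 0.06148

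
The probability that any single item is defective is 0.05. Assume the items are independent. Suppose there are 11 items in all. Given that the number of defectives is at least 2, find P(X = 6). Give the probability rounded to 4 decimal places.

X ~ Binomial(11, 0.05). Want P(X=6 | X≥2) = P(X=6) / P(X≥2).
P(X=6) = C(11,6)·0.05^6·0.95^5 = 0.000006
P(X≥2) = 1 − 0.568800 − 0.329305 = 0.101895
Ratio = 0.000006 / 0.101895 = 0.000055

0.0001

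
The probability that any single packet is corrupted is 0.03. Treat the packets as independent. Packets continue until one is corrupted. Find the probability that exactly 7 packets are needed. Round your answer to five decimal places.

0.02499

Geometric (trials to first success), p = 0.03.
P(Y = 7) = (1−p)^6 · p = 0.83297 · 0.03 = 0.0249892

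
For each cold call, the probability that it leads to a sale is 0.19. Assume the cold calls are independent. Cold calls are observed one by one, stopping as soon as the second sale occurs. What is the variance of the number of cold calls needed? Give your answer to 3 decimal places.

Y = total cold calls until the second success; negative binomial with r=2, p=0.19.
Var(Y) = r(1−p)/p² = 2·0.81 / 0.19² = 44.87535

44.875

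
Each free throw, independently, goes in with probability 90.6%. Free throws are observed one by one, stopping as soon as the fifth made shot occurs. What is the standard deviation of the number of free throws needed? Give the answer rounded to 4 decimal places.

0.7567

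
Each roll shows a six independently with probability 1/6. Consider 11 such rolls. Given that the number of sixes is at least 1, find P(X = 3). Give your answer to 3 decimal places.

X ~ Binomial(11, 0.166667). Want P(X=3 | X≥1) = P(X=3) / P(X≥1).
P(X=3) = C(11,3)·0.166667^3·0.833333^8 = 0.17766
P(X≥1) = 1 − 0.13459 = 0.86541
Ratio = 0.17766 / 0.86541 = 0.20529

0.205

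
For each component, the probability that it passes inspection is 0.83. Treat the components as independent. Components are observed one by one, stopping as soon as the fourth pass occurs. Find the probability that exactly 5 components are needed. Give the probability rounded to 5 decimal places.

0.32272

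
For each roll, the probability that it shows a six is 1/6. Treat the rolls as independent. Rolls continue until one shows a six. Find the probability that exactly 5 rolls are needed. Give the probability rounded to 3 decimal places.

0.080

Geometric (trials to first success), p = 0.166667.
P(Y = 5) = (1−p)^4 · p = 0.48225 · 0.166667 = 0.08038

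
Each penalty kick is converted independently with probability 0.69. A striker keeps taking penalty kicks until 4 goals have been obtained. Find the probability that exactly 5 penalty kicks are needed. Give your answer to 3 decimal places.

Y = trial on which the fourth success occurs; negative binomial, r=4, p=0.69.
P(Y=5) = C(4,3) · p^4 · (1−p)^1
= 4 · 0.22667 · 0.31 = 0.28107

0.281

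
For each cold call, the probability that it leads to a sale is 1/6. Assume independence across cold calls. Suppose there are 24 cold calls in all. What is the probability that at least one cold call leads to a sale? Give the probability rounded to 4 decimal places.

P(at least one) = 1 − P(none) = 1 − (1 − 0.166667)^24
= 1 − 0.012579 = 0.987421

0.9874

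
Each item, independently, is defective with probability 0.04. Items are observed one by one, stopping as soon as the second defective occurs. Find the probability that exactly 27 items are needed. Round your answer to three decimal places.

0.015

Y = trial on which the second success occurs; negative binomial, r=2, p=0.04.
P(Y=27) = C(26,1) · p^2 · (1−p)^25
= 26 · 0.0016 · 0.3604 = 0.01499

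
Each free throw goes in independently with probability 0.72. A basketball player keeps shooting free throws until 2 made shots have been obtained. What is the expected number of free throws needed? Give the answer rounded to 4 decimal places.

Y = total free throws until the second success; negative binomial with r=2, p=0.72.
E[Y] = r / p = 2 / 0.72 = 2.777778

2.7778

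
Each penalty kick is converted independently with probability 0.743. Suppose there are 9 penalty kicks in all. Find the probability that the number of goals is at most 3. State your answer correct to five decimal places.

0.01153

X ~ Binomial(9, 0.743); P(X ≤ 3) = Σ C(9,k) p^k (1−p)^(9−k) over k:
  k=0: C(9,0)·0.743^0·0.257^9 = 0.0000049
  k=1: C(9,1)·0.743^1·0.257^8 = 0.0001273
  k=2: C(9,2)·0.743^2·0.257^7 = 0.0014717
  k=3: C(9,3)·0.743^3·0.257^6 = 0.0099276
Total = 0.0115314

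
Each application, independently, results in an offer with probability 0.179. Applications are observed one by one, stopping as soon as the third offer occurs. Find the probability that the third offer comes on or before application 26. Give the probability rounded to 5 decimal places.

0.86888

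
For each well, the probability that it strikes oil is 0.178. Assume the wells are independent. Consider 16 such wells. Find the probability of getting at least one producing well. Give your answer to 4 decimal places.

P(at least one) = 1 − P(none) = 1 − (1 − 0.178)^16
= 1 − 0.043446 = 0.956554

0.9566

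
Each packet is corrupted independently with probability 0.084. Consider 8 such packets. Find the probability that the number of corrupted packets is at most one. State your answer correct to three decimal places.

X ~ Binomial(8, 0.084); P(X ≤ 1) = Σ C(8,k) p^k (1−p)^(8−k) over k:
  k=0: C(8,0)·0.084^0·0.916^8 = 0.49564
  k=1: C(8,1)·0.084^1·0.916^7 = 0.36361
Total = 0.85925

0.859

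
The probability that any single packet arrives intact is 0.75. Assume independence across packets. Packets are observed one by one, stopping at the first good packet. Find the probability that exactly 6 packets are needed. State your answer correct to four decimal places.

0.0007

Geometric (trials to first success), p = 0.75.
P(Y = 6) = (1−p)^5 · p = 0.00097656 · 0.75 = 0.000732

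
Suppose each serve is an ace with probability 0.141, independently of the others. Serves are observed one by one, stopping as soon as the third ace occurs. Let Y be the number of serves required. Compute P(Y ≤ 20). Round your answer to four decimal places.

0.5501

Finishing within 20 serves ⇔ at least 3 successes in the first 20. With X ~ Binomial(20, 0.141), P(Y ≤ 20) = 1 − P(X ≤ 2).
  k=0: C(20,0)·0.141^0·0.859^20 = 0.047848
  k=1: C(20,1)·0.141^1·0.859^19 = 0.157079
  k=2: C(20,2)·0.141^2·0.859^18 = 0.244945
1 − 0.449872 = 0.550128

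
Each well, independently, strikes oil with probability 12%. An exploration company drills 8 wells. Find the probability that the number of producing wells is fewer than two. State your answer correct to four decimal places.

X ~ Binomial(8, 0.12); P(X ≤ 1) = Σ C(8,k) p^k (1−p)^(8−k) over k:
  k=0: C(8,0)·0.12^0·0.88^8 = 0.359635
  k=1: C(8,1)·0.12^1·0.88^7 = 0.392329
Total = 0.751963

0.7520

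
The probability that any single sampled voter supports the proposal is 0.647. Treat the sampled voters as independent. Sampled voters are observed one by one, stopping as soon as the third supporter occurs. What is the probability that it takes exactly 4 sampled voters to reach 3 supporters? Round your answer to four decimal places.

Y = trial on which the third success occurs; negative binomial, r=3, p=0.647.
P(Y=4) = C(3,2) · p^3 · (1−p)^1
= 3 · 0.27084 · 0.353 = 0.286820

0.2868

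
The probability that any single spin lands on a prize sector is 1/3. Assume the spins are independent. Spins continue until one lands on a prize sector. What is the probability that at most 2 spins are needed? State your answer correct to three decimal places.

Y = number of spins to the first success; geometric, p = 0.333333.
P(Y ≤ 2) = 1 − (1−p)^2 = 1 − 0.44444 = 0.55556

0.556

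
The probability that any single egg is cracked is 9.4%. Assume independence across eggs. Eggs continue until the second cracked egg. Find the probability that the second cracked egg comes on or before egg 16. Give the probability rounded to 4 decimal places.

0.4518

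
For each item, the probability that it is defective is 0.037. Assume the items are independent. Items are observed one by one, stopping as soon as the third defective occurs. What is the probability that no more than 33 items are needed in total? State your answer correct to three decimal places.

0.122

Finishing within 33 items ⇔ at least 3 successes in the first 33. With X ~ Binomial(33, 0.037), P(Y ≤ 33) = 1 − P(X ≤ 2).
  k=0: C(33,0)·0.037^0·0.963^33 = 0.28818
  k=1: C(33,1)·0.037^1·0.963^32 = 0.36539
  k=2: C(33,2)·0.037^2·0.963^31 = 0.22462
1 − 0.87819 = 0.12181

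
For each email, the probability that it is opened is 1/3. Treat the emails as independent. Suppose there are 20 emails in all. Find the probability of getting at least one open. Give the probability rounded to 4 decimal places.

0.9997

P(at least one) = 1 − P(none) = 1 − (1 − 0.333333)^20
= 1 − 0.000301 = 0.999699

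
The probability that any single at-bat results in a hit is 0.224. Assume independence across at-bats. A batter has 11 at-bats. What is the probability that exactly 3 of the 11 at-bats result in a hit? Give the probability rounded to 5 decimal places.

X ~ Binomial(n=11, p=0.224).
P(X=3) = C(11,3) · p^3 · (1−p)^8
= 165 · 0.011239 · 0.13149 = 0.2438494

0.24385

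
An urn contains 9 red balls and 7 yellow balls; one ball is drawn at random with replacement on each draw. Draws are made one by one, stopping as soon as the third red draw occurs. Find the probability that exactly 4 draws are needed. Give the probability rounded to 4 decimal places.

Y = trial on which the third success occurs; negative binomial, r=3, p=0.5625.
P(Y=4) = C(3,2) · p^3 · (1−p)^1
= 3 · 0.17798 · 0.4375 = 0.233597

0.2336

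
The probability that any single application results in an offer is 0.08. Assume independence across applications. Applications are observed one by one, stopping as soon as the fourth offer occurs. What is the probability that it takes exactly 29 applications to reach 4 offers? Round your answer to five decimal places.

Y = trial on which the fourth success occurs; negative binomial, r=4, p=0.08.
P(Y=29) = C(28,3) · p^4 · (1−p)^25
= 3276 · 4.096e-05 · 0.12436 = 0.0166878

0.01669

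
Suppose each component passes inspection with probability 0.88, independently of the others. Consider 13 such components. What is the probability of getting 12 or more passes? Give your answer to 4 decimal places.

0.5262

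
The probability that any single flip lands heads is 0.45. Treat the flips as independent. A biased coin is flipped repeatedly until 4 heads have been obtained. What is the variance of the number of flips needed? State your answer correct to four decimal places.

10.8642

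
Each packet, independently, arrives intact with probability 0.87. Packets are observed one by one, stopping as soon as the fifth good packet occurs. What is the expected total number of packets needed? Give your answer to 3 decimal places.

5.747

Y = total packets until the fifth success; negative binomial with r=5, p=0.87.
E[Y] = r / p = 5 / 0.87 = 5.74713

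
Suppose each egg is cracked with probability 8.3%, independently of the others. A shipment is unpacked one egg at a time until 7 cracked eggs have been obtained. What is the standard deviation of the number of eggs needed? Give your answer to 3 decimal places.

Y = total eggs until the seventh success; negative binomial with r=7, p=0.083.
SD(Y) = √[r(1−p)/p²] = √(931.77529) = 30.52499

30.525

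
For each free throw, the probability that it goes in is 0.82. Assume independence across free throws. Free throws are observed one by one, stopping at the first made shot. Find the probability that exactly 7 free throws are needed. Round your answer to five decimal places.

Geometric (trials to first success), p = 0.82.
P(Y = 7) = (1−p)^6 · p = 3.4012e-05 · 0.82 = 0.0000279

0.00003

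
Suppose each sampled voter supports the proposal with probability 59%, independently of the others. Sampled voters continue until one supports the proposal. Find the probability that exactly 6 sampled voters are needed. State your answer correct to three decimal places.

Geometric (trials to first success), p = 0.59.
P(Y = 6) = (1−p)^5 · p = 0.011586 · 0.59 = 0.00684

0.007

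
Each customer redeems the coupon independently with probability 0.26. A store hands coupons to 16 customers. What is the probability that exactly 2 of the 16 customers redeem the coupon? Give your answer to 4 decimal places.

0.1198

X ~ Binomial(n=16, p=0.26).
P(X=2) = C(16,2) · p^2 · (1−p)^14
= 120 · 0.0676 · 0.014765 = 0.119777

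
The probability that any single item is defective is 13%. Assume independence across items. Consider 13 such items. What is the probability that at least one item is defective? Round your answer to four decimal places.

0.8364

P(at least one) = 1 − P(none) = 1 − (1 − 0.13)^13
= 1 − 0.163588 = 0.836412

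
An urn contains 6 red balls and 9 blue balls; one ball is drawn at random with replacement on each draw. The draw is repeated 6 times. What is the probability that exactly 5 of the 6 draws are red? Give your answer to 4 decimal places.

0.0369

X ~ Binomial(n=6, p=0.40).
P(X=5) = C(6,5) · p^5 · (1−p)^1
= 6 · 0.01024 · 0.6 = 0.036864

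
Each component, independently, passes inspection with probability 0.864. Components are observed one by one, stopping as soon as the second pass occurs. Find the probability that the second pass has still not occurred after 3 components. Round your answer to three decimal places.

Needing more than 3 components ⇔ fewer than 2 successes in the first 3. With X ~ Binomial(3, 0.864), P(Y > 3) = P(X ≤ 1).
  k=0: C(3,0)·0.864^0·0.136^3 = 0.00252
  k=1: C(3,1)·0.864^1·0.136^2 = 0.04794
P(X ≤ 1) = 0.05046

0.050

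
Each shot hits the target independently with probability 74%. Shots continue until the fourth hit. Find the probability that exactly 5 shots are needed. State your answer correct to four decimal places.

Y = trial on which the fourth success occurs; negative binomial, r=4, p=0.74.
P(Y=5) = C(4,3) · p^4 · (1−p)^1
= 4 · 0.29987 · 0.26 = 0.311860

0.3119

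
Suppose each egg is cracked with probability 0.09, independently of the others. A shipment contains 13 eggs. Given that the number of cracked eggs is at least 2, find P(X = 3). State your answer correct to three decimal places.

X ~ Binomial(13, 0.09). Want P(X=3 | X≥2) = P(X=3) / P(X≥2).
P(X=3) = C(13,3)·0.09^3·0.91^10 = 0.08119
P(X≥2) = 1 − 0.29345 − 0.37730 = 0.32925
Ratio = 0.08119 / 0.32925 = 0.24659

0.247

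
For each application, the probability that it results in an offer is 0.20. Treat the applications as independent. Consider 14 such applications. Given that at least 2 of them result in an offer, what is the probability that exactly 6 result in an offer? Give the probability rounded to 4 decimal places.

0.0402

X ~ Binomial(14, 0.20). Want P(X=6 | X≥2) = P(X=6) / P(X≥2).
P(X=6) = C(14,6)·0.20^6·0.80^8 = 0.032244
P(X≥2) = 1 − 0.043980 − 0.153932 = 0.802088
Ratio = 0.032244 / 0.802088 = 0.040201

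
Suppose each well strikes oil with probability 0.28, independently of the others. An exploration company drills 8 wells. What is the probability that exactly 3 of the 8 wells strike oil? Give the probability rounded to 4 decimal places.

X ~ Binomial(n=8, p=0.28).
P(X=3) = C(8,3) · p^3 · (1−p)^5
= 56 · 0.021952 · 0.19349 = 0.237862

0.2379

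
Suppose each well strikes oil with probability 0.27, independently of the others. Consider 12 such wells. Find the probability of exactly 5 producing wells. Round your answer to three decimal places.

X ~ Binomial(n=12, p=0.27).
P(X=5) = C(12,5) · p^5 · (1−p)^7
= 792 · 0.0014349 · 0.11047 = 0.12555

0.126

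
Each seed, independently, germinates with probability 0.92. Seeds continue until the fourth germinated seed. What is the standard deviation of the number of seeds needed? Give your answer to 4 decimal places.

Y = total seeds until the fourth success; negative binomial with r=4, p=0.92.
SD(Y) = √[r(1−p)/p²] = √(0.378072) = 0.614875

0.6149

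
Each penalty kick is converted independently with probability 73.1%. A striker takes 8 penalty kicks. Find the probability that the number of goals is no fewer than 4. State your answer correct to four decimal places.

0.9629

X ~ Binomial(8, 0.731); P(X ≥ 4) = Σ C(8,k) p^k (1−p)^(8−k) over k:
  k=4: C(8,4)·0.731^4·0.269^4 = 0.104659
  k=5: C(8,5)·0.731^5·0.269^3 = 0.227526
  k=6: C(8,6)·0.731^6·0.269^2 = 0.309148
  k=7: C(8,7)·0.731^7·0.269^1 = 0.240029
  k=8: C(8,8)·0.731^8·0.269^0 = 0.081534
Total = 0.962897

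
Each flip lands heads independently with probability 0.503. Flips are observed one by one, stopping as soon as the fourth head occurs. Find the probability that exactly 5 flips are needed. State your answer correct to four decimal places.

Y = trial on which the fourth success occurs; negative binomial, r=4, p=0.503.
P(Y=5) = C(4,3) · p^4 · (1−p)^1
= 4 · 0.064014 · 0.497 = 0.127259

0.1273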